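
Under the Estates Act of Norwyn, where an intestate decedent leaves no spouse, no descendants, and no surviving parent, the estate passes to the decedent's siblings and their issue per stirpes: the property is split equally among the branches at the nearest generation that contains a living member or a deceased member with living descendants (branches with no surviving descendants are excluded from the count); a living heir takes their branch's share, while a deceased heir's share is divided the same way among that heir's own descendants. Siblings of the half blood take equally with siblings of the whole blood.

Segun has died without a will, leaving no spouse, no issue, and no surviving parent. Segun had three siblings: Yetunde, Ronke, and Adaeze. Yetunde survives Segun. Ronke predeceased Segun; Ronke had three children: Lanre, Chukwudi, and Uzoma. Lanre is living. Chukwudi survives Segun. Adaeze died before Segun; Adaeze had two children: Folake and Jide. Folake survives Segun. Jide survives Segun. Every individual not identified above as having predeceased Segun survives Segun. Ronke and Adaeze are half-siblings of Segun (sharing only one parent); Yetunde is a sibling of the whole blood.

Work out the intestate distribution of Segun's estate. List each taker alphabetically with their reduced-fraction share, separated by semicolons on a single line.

No spouse, descendants, or parent survives, so the estate passes to Segun's siblings per stirpes.
Half-blood and whole-blood siblings take equally under the stated rule.
The estate is divided into 3 equal shares of 1/3 among Yetunde, Ronke, Adaeze.
Yetunde is living and takes 1/3.
Ronke predeceased; the 1/3 allotted to Ronke's branch passes to Ronke's issue by representation.
The 1/3 is divided into 3 equal shares of 1/9 among Lanre, Chukwudi, Uzoma.
Lanre is living and takes 1/9.
Chukwudi is living and takes 1/9.
Uzoma is living and takes 1/9.
Adaeze predeceased; the 1/3 allotted to Adaeze's branch passes to Adaeze's issue by representation.
The 1/3 is divided into 2 equal shares of 1/6 among Folake, Jide.
Folake is living and takes 1/6.
Jide is living and takes 1/6.

Chukwudi 1/9; Folake 1/6; Jide 1/6; Lanre 1/9; Uzoma 1/9; Yetunde 1/3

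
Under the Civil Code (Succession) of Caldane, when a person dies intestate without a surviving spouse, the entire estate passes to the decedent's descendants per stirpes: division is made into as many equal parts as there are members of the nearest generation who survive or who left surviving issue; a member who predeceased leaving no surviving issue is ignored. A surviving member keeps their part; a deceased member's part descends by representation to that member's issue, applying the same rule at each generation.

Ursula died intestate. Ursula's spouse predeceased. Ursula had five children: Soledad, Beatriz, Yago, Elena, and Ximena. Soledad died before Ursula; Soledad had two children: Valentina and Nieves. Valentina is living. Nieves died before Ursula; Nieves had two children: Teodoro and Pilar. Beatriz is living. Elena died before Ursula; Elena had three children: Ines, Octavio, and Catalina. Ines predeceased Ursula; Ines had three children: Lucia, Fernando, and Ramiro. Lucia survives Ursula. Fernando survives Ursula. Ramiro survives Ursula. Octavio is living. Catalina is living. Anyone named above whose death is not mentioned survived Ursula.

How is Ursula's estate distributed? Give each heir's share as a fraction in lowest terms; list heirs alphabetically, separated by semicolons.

Beatriz 1/5; Catalina 1/15; Fernando 1/45; Lucia 1/45; Octavio 1/15; Pilar 1/20; Ramiro 1/45; Teodoro 1/20; Valentina 1/10; Ximena 1/5; Yago 1/5

There is no surviving spouse, so the entire estate passes to Ursula's descendants per stirpes.
The estate is divided into 5 equal shares of 1/5 among Soledad, Beatriz, Yago, Elena, Ximena.
Soledad predeceased; the 1/5 allotted to Soledad's branch passes to Soledad's issue by representation.
The 1/5 is divided into 2 equal shares of 1/10 among Valentina, Nieves.
Valentina is living and takes 1/10.
Nieves predeceased; the 1/10 allotted to Nieves's branch passes to Nieves's issue by representation.
The 1/10 is divided into 2 equal shares of 1/20 among Teodoro, Pilar.
Teodoro is living and takes 1/20.
Pilar is living and takes 1/20.
Beatriz is living and takes 1/5.
Yago is living and takes 1/5.
Elena predeceased; the 1/5 allotted to Elena's branch passes to Elena's issue by representation.
The 1/5 is divided into 3 equal shares of 1/15 among Ines, Octavio, Catalina.
Ines predeceased; the 1/15 allotted to Ines's branch passes to Ines's issue by representation.
The 1/15 is divided into 3 equal shares of 1/45 among Lucia, Fernando, Ramiro.
Lucia is living and takes 1/45.
Fernando is living and takes 1/45.
Ramiro is living and takes 1/45.
Octavio is living and takes 1/15.
Catalina is living and takes 1/15.
Ximena is living and takes 1/5.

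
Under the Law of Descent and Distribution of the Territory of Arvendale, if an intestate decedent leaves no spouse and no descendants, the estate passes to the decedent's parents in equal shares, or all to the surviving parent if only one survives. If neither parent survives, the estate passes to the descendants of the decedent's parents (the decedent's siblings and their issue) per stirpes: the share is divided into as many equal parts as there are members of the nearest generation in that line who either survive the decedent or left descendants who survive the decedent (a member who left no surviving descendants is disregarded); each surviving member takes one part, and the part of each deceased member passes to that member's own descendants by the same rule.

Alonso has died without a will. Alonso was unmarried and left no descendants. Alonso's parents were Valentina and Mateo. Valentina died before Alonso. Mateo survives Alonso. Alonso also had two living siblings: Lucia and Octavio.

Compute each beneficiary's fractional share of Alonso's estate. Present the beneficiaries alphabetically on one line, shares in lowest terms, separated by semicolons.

Mateo 1

Only one parent, Mateo, survives, so Mateo takes the entire estate. The siblings take nothing because a surviving parent has priority.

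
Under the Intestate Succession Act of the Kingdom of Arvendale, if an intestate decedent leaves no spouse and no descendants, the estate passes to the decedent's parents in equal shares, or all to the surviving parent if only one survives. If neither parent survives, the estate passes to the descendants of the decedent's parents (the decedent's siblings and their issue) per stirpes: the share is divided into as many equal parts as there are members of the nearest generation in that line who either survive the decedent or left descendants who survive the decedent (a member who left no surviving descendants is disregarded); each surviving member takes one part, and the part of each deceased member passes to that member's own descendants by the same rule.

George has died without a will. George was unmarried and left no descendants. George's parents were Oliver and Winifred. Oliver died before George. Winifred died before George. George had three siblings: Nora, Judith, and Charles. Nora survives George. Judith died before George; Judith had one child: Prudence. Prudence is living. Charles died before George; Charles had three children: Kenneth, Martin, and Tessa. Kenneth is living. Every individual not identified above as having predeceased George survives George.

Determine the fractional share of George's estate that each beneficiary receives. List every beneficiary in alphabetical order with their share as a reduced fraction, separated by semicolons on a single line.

Neither parent survives and there are no descendants, so the estate passes to George's siblings and their issue per stirpes.
The estate is divided into 3 equal shares of 1/3 among Nora, Judith, Charles.
Nora is living and takes 1/3.
Judith predeceased; the 1/3 allotted to Judith's branch passes to Judith's issue by representation.
Prudence is the sole taker at this level and receives the full 1/3.
Charles predeceased; the 1/3 allotted to Charles's branch passes to Charles's issue by representation.
The 1/3 is divided into 3 equal shares of 1/9 among Kenneth, Martin, Tessa.
Kenneth is living and takes 1/9.
Martin is living and takes 1/9.
Tessa is living and takes 1/9.

Kenneth 1/9; Martin 1/9; Nora 1/3; Prudence 1/3; Tessa 1/9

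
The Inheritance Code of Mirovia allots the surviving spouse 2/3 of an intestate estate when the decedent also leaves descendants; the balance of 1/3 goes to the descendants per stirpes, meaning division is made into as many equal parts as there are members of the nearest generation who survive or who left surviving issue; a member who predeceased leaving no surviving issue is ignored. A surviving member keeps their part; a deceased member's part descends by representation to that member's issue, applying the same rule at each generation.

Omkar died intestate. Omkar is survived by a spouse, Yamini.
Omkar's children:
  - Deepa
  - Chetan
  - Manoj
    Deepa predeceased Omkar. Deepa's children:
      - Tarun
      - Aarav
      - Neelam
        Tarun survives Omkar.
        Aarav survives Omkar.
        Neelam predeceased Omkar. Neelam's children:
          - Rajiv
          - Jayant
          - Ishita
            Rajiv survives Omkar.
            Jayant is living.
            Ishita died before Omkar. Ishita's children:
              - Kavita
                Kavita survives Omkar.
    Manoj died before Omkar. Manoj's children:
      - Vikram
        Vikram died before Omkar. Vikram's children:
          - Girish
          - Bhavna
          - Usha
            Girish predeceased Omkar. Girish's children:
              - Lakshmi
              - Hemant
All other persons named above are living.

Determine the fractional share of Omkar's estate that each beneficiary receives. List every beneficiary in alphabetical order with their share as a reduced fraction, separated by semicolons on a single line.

Yamini, as surviving spouse, takes 2/3.
The remaining 1/3 passes to Omkar's descendants per stirpes.
The 1/3 is divided into 3 equal shares of 1/9 among Deepa, Chetan, Manoj.
Deepa predeceased; the 1/9 allotted to Deepa's branch passes to Deepa's issue by representation.
The 1/9 is divided into 3 equal shares of 1/27 among Tarun, Aarav, Neelam.
Tarun is living and takes 1/27.
Aarav is living and takes 1/27.
Neelam predeceased; the 1/27 allotted to Neelam's branch passes to Neelam's issue by representation.
The 1/27 is divided into 3 equal shares of 1/81 among Rajiv, Jayant, Ishita.
Rajiv is living and takes 1/81.
Jayant is living and takes 1/81.
Ishita predeceased; the 1/81 allotted to Ishita's branch passes to Ishita's issue by representation.
Kavita is the sole taker at this level and receives the full 1/81.
Chetan is living and takes 1/9.
Manoj predeceased; the 1/9 allotted to Manoj's branch passes to Manoj's issue by representation.
Vikram's line is the sole branch at this level, so the full 1/9 passes to Vikram's issue by representation.
The 1/9 is divided into 3 equal shares of 1/27 among Girish, Bhavna, Usha.
Girish predeceased; the 1/27 allotted to Girish's branch passes to Girish's issue by representation.
The 1/27 is divided into 2 equal shares of 1/54 among Lakshmi, Hemant.
Lakshmi is living and takes 1/54.
Hemant is living and takes 1/54.
Bhavna is living and takes 1/27.
Usha is living and takes 1/27.

Aarav 1/27; Bhavna 1/27; Chetan 1/9; Hemant 1/54; Jayant 1/81; Kavita 1/81; Lakshmi 1/54; Rajiv 1/81; Tarun 1/27; Usha 1/27; Yamini 2/3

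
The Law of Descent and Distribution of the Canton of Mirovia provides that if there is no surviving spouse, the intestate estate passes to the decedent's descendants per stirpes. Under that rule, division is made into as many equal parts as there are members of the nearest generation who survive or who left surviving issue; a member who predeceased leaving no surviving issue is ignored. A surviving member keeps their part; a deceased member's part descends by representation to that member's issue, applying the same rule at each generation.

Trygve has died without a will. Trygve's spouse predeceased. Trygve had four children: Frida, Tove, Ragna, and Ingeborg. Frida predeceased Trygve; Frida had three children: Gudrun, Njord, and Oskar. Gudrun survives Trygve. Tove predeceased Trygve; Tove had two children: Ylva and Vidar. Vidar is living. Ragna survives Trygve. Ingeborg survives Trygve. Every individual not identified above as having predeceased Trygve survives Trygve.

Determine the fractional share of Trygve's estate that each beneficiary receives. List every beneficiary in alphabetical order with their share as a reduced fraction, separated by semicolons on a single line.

There is no surviving spouse, so the entire estate passes to Trygve's descendants per stirpes.
The estate is divided into 4 equal shares of 1/4 among Frida, Tove, Ragna, Ingeborg.
Frida predeceased; the 1/4 allotted to Frida's branch passes to Frida's issue by representation.
The 1/4 is divided into 3 equal shares of 1/12 among Gudrun, Njord, Oskar.
Gudrun is living and takes 1/12.
Njord is living and takes 1/12.
Oskar is living and takes 1/12.
Tove predeceased; the 1/4 allotted to Tove's branch passes to Tove's issue by representation.
The 1/4 is divided into 2 equal shares of 1/8 among Ylva, Vidar.
Ylva is living and takes 1/8.
Vidar is living and takes 1/8.
Ragna is living and takes 1/4.
Ingeborg is living and takes 1/4.

Gudrun 1/12; Ingeborg 1/4; Njord 1/12; Oskar 1/12; Ragna 1/4; Vidar 1/8; Ylva 1/8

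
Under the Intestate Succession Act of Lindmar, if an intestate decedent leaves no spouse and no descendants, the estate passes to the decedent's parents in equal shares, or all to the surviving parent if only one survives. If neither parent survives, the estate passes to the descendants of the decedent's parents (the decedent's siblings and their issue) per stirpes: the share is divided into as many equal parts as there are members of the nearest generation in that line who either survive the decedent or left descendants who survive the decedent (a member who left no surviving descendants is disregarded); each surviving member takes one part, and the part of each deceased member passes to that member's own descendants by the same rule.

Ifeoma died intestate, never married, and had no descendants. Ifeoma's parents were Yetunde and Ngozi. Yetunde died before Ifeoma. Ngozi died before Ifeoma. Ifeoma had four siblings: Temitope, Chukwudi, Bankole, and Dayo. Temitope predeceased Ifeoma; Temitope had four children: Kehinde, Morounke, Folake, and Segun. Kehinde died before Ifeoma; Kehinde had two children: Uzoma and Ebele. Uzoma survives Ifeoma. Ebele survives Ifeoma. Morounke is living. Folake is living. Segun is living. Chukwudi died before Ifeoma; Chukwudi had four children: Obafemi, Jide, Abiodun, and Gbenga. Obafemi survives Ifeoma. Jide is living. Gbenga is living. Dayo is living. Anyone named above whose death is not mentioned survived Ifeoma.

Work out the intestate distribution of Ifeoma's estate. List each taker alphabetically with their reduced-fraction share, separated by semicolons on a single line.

Abiodun 1/16; Bankole 1/4; Dayo 1/4; Ebele 1/32; Folake 1/16; Gbenga 1/16; Jide 1/16; Morounke 1/16; Obafemi 1/16; Segun 1/16; Uzoma 1/32

Neither parent survives and there are no descendants, so the estate passes to Ifeoma's siblings and their issue per stirpes.
The estate is divided into 4 equal shares of 1/4 among Temitope, Chukwudi, Bankole, Dayo.
Temitope predeceased; the 1/4 allotted to Temitope's branch passes to Temitope's issue by representation.
The 1/4 is divided into 4 equal shares of 1/16 among Kehinde, Morounke, Folake, Segun.
Kehinde predeceased; the 1/16 allotted to Kehinde's branch passes to Kehinde's issue by representation.
The 1/16 is divided into 2 equal shares of 1/32 among Uzoma, Ebele.
Uzoma is living and takes 1/32.
Ebele is living and takes 1/32.
Morounke is living and takes 1/16.
Folake is living and takes 1/16.
Segun is living and takes 1/16.
Chukwudi predeceased; the 1/4 allotted to Chukwudi's branch passes to Chukwudi's issue by representation.
The 1/4 is divided into 4 equal shares of 1/16 among Obafemi, Jide, Abiodun, Gbenga.
Obafemi is living and takes 1/16.
Jide is living and takes 1/16.
Abiodun is living and takes 1/16.
Gbenga is living and takes 1/16.
Bankole is living and takes 1/4.
Dayo is living and takes 1/4.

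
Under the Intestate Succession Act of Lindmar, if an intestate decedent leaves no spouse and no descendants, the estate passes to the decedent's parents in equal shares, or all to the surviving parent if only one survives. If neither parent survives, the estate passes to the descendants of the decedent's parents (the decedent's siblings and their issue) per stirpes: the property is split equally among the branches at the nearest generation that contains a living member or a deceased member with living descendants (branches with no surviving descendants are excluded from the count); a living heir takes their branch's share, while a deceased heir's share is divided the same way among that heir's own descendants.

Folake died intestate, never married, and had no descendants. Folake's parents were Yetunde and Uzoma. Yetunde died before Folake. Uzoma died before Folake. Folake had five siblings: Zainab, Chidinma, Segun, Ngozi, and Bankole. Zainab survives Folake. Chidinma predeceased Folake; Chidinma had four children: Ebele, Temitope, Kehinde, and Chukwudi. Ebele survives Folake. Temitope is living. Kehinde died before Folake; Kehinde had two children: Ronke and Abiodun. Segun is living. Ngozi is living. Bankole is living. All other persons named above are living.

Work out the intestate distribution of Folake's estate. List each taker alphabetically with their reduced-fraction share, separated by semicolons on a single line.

Neither parent survives and there are no descendants, so the estate passes to Folake's siblings and their issue per stirpes.
The estate is divided into 5 equal shares of 1/5 among Zainab, Chidinma, Segun, Ngozi, Bankole.
Zainab is living and takes 1/5.
Chidinma predeceased; the 1/5 allotted to Chidinma's branch passes to Chidinma's issue by representation.
The 1/5 is divided into 4 equal shares of 1/20 among Ebele, Temitope, Kehinde, Chukwudi.
Ebele is living and takes 1/20.
Temitope is living and takes 1/20.
Kehinde predeceased; the 1/20 allotted to Kehinde's branch passes to Kehinde's issue by representation.
The 1/20 is divided into 2 equal shares of 1/40 among Ronke, Abiodun.
Ronke is living and takes 1/40.
Abiodun is living and takes 1/40.
Chukwudi is living and takes 1/20.
Segun is living and takes 1/5.
Ngozi is living and takes 1/5.
Bankole is living and takes 1/5.

Abiodun 1/40; Bankole 1/5; Chukwudi 1/20; Ebele 1/20; Ngozi 1/5; Ronke 1/40; Segun 1/5; Temitope 1/20; Zainab 1/5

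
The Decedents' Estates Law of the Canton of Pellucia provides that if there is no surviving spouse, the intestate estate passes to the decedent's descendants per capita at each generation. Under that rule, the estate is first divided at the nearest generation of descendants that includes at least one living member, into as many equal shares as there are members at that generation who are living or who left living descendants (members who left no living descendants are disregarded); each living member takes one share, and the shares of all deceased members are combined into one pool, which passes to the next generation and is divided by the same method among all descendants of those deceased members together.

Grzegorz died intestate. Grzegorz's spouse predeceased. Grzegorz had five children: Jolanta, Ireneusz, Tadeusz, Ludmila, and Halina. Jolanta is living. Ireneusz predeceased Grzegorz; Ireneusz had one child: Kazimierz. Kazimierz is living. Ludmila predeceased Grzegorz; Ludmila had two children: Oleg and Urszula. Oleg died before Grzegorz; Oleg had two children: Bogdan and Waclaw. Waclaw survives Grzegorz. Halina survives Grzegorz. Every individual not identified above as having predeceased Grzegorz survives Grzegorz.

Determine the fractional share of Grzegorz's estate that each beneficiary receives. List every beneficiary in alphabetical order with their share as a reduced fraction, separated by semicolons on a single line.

There is no surviving spouse, so the entire estate passes to Grzegorz's descendants per capita at each generation.
At generation 1 (Jolanta, Ireneusz, Tadeusz, Ludmila, Halina) there are 5 shares of (1)/5 = 1/5 each.
Living: Jolanta, Tadeusz, and Halina — each takes 1/5.
Deceased: Ireneusz and Ludmila. Their combined 2/5 is pooled and carried to generation 2.
At generation 2 (Kazimierz, Oleg, Urszula) there are 3 shares of (2/5)/3 = 2/15 each.
Living: Kazimierz and Urszula — each takes 2/15.
Deceased: Oleg. That 2/15 share is carried to generation 3.
At generation 3 (Bogdan, Waclaw) there are 2 shares of (2/15)/2 = 1/15 each.
Living: Bogdan and Waclaw — each takes 1/15.

Bogdan 1/15; Halina 1/5; Jolanta 1/5; Kazimierz 2/15; Tadeusz 1/5; Urszula 2/15; Waclaw 1/15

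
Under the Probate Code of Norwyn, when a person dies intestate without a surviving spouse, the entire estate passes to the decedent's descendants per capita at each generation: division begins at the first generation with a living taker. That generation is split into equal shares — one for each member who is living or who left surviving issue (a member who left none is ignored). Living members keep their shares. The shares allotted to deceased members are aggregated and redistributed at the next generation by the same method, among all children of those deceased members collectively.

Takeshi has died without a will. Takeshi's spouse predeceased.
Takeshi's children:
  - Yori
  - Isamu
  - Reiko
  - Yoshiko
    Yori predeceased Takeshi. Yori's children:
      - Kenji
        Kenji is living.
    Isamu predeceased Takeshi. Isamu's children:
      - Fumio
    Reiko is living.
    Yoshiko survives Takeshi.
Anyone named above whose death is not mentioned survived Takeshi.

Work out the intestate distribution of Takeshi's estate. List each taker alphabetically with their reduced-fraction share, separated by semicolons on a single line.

There is no surviving spouse, so the entire estate passes to Takeshi's descendants per capita at each generation.
At generation 1 (Yori, Isamu, Reiko, Yoshiko) there are 4 shares of (1)/4 = 1/4 each.
Living: Reiko and Yoshiko — each takes 1/4.
Deceased: Yori and Isamu. Their combined 1/2 is pooled and carried to generation 2.
At generation 2 (Kenji, Fumio) there are 2 shares of (1/2)/2 = 1/4 each.
Living: Kenji and Fumio — each takes 1/4.

Fumio 1/4; Kenji 1/4; Reiko 1/4; Yoshiko 1/4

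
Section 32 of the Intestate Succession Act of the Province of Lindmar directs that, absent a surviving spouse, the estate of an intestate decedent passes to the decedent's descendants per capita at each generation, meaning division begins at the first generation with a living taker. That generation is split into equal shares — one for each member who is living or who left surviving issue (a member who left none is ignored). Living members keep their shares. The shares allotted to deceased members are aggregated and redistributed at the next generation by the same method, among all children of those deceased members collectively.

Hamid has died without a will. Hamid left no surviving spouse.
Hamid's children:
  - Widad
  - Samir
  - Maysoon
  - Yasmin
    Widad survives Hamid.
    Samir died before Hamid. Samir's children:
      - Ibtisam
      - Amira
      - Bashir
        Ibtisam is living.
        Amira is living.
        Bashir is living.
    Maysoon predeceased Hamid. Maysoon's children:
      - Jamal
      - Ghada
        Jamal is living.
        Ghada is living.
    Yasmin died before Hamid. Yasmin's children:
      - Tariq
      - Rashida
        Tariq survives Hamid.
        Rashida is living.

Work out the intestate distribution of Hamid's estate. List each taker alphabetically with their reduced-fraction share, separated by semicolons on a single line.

There is no surviving spouse, so the entire estate passes to Hamid's descendants per capita at each generation.
At generation 1 (Widad, Samir, Maysoon, Yasmin) there are 4 shares of (1)/4 = 1/4 each.
Living: Widad — each takes 1/4.
Deceased: Samir, Maysoon, and Yasmin. Their combined 3/4 is pooled and carried to generation 2.
At generation 2 (Ibtisam, Amira, Bashir, Jamal, Ghada, Tariq, Rashida) there are 7 shares of (3/4)/7 = 3/28 each.
Living: Ibtisam, Amira, Bashir, Jamal, Ghada, Tariq, and Rashida — each takes 3/28.

Amira 3/28; Bashir 3/28; Ghada 3/28; Ibtisam 3/28; Jamal 3/28; Rashida 3/28; Tariq 3/28; Widad 1/4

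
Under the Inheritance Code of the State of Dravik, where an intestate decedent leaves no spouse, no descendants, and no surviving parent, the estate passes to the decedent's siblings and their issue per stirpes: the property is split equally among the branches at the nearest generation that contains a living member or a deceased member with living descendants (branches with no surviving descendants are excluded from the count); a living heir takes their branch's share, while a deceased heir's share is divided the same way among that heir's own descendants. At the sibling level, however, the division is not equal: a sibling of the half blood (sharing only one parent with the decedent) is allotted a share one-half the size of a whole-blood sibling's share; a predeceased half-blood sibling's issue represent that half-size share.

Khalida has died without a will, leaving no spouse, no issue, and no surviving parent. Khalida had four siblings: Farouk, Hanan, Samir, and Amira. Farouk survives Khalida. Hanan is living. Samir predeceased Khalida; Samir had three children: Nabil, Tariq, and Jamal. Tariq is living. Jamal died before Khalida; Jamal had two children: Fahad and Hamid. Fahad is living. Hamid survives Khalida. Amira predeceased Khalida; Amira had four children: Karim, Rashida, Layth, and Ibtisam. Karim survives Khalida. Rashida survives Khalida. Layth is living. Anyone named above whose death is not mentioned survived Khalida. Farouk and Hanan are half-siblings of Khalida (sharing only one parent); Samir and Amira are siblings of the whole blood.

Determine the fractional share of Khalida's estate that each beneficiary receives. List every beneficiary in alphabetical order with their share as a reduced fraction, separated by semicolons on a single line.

No spouse, descendants, or parent survives, so the estate passes to Khalida's siblings per stirpes.
Half-blood siblings count for one-half the weight of whole-blood siblings at the initial division.
Dividing 1 in proportion to weights (total weight 3): Farouk (weight 1/2) → 1/6; Hanan (weight 1/2) → 1/6; Samir (weight 1) → 1/3; Amira (weight 1) → 1/3.
Farouk is living and takes 1/6.
Hanan is living and takes 1/6.
Samir predeceased; the 1/3 allotted to Samir's branch passes to Samir's issue by representation.
The 1/3 is divided into 3 equal shares of 1/9 among Nabil, Tariq, Jamal.
Nabil is living and takes 1/9.
Tariq is living and takes 1/9.
Jamal predeceased; the 1/9 allotted to Jamal's branch passes to Jamal's issue by representation.
The 1/9 is divided into 2 equal shares of 1/18 among Fahad, Hamid.
Fahad is living and takes 1/18.
Hamid is living and takes 1/18.
Amira predeceased; the 1/3 allotted to Amira's branch passes to Amira's issue by representation.
The 1/3 is divided into 4 equal shares of 1/12 among Karim, Rashida, Layth, Ibtisam.
Karim is living and takes 1/12.
Rashida is living and takes 1/12.
Layth is living and takes 1/12.
Ibtisam is living and takes 1/12.

Fahad 1/18; Farouk 1/6; Hamid 1/18; Hanan 1/6; Ibtisam 1/12; Karim 1/12; Layth 1/12; Nabil 1/9; Rashida 1/12; Tariq 1/9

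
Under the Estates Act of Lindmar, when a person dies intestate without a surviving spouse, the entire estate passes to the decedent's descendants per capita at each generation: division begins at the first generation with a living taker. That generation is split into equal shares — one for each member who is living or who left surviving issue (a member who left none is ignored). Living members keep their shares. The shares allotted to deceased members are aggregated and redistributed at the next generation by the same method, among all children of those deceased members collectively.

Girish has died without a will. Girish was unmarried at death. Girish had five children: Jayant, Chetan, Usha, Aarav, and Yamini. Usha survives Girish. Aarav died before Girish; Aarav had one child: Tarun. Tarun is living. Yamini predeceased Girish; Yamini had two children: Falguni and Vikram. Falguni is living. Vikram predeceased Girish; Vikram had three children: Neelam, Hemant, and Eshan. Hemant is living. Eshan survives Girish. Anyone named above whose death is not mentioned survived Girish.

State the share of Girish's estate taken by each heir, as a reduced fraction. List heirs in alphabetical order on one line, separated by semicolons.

There is no surviving spouse, so the entire estate passes to Girish's descendants per capita at each generation.
At generation 1 (Jayant, Chetan, Usha, Aarav, Yamini) there are 5 shares of (1)/5 = 1/5 each.
Living: Jayant, Chetan, and Usha — each takes 1/5.
Deceased: Aarav and Yamini. Their combined 2/5 is pooled and carried to generation 2.
At generation 2 (Tarun, Falguni, Vikram) there are 3 shares of (2/5)/3 = 2/15 each.
Living: Tarun and Falguni — each takes 2/15.
Deceased: Vikram. That 2/15 share is carried to generation 3.
At generation 3 (Neelam, Hemant, Eshan) there are 3 shares of (2/15)/3 = 2/45 each.
Living: Neelam, Hemant, and Eshan — each takes 2/45.

Chetan 1/5; Eshan 2/45; Falguni 2/15; Hemant 2/45; Jayant 1/5; Neelam 2/45; Tarun 2/15; Usha 1/5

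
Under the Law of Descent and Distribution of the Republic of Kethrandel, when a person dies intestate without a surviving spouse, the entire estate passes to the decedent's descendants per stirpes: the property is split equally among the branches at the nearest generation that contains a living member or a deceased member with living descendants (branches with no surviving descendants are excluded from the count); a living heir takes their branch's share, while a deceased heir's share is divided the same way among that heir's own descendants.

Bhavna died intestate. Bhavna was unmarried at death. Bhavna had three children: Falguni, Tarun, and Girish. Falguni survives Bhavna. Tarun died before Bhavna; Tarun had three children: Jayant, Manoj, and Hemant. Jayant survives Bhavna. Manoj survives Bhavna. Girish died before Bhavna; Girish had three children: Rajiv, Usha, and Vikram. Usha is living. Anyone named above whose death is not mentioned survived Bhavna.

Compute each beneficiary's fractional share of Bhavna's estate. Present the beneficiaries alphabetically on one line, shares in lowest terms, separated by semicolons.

There is no surviving spouse, so the entire estate passes to Bhavna's descendants per stirpes.
The estate is divided into 3 equal shares of 1/3 among Falguni, Tarun, Girish.
Falguni is living and takes 1/3.
Tarun predeceased; the 1/3 allotted to Tarun's branch passes to Tarun's issue by representation.
The 1/3 is divided into 3 equal shares of 1/9 among Jayant, Manoj, Hemant.
Jayant is living and takes 1/9.
Manoj is living and takes 1/9.
Hemant is living and takes 1/9.
Girish predeceased; the 1/3 allotted to Girish's branch passes to Girish's issue by representation.
The 1/3 is divided into 3 equal shares of 1/9 among Rajiv, Usha, Vikram.
Rajiv is living and takes 1/9.
Usha is living and takes 1/9.
Vikram is living and takes 1/9.

Falguni 1/3; Hemant 1/9; Jayant 1/9; Manoj 1/9; Rajiv 1/9; Usha 1/9; Vikram 1/9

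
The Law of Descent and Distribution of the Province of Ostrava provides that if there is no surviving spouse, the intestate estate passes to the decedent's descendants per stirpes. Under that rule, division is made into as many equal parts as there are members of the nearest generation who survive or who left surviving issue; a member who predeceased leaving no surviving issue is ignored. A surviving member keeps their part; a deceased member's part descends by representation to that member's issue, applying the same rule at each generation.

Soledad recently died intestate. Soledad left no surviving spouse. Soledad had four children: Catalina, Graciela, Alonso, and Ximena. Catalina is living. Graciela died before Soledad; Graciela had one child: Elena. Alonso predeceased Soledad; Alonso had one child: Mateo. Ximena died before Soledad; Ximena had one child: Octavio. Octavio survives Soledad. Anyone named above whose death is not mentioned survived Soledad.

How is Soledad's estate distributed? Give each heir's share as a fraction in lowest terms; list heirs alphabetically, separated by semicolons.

Catalina 1/4; Elena 1/4; Mateo 1/4; Octavio 1/4

There is no surviving spouse, so the entire estate passes to Soledad's descendants per stirpes.
The estate is divided into 4 equal shares of 1/4 among Catalina, Graciela, Alonso, Ximena.
Catalina is living and takes 1/4.
Graciela predeceased; the 1/4 allotted to Graciela's branch passes to Graciela's issue by representation.
Elena is the sole taker at this level and receives the full 1/4.
Alonso predeceased; the 1/4 allotted to Alonso's branch passes to Alonso's issue by representation.
Mateo is the sole taker at this level and receives the full 1/4.
Ximena predeceased; the 1/4 allotted to Ximena's branch passes to Ximena's issue by representation.
Octavio is the sole taker at this level and receives the full 1/4.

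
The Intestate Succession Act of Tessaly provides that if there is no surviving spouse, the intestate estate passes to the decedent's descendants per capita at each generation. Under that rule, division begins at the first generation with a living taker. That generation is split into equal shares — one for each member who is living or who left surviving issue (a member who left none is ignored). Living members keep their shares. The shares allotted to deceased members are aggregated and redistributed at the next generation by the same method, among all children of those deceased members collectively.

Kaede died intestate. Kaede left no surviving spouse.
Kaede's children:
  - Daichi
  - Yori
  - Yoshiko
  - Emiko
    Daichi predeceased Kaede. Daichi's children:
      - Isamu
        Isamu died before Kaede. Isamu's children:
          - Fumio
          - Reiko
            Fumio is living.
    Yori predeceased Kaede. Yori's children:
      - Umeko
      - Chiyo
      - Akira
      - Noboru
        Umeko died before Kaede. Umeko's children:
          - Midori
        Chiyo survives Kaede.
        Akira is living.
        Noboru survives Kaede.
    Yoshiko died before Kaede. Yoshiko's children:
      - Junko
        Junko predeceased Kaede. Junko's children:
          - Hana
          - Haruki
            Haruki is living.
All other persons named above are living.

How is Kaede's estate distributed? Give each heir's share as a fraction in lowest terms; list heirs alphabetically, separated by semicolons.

Akira 1/8; Chiyo 1/8; Emiko 1/4; Fumio 3/40; Hana 3/40; Haruki 3/40; Midori 3/40; Noboru 1/8; Reiko 3/40

There is no surviving spouse, so the entire estate passes to Kaede's descendants per capita at each generation.
At generation 1 (Daichi, Yori, Yoshiko, Emiko) there are 4 shares of (1)/4 = 1/4 each.
Living: Emiko — each takes 1/4.
Deceased: Daichi, Yori, and Yoshiko. Their combined 3/4 is pooled and carried to generation 2.
At generation 2 (Isamu, Umeko, Chiyo, Akira, Noboru, Junko) there are 6 shares of (3/4)/6 = 1/8 each.
Living: Chiyo, Akira, and Noboru — each takes 1/8.
Deceased: Isamu, Umeko, and Junko. Their combined 3/8 is pooled and carried to generation 3.
At generation 3 (Fumio, Reiko, Midori, Hana, Haruki) there are 5 shares of (3/8)/5 = 3/40 each.
Living: Fumio, Reiko, Midori, Hana, and Haruki — each takes 3/40.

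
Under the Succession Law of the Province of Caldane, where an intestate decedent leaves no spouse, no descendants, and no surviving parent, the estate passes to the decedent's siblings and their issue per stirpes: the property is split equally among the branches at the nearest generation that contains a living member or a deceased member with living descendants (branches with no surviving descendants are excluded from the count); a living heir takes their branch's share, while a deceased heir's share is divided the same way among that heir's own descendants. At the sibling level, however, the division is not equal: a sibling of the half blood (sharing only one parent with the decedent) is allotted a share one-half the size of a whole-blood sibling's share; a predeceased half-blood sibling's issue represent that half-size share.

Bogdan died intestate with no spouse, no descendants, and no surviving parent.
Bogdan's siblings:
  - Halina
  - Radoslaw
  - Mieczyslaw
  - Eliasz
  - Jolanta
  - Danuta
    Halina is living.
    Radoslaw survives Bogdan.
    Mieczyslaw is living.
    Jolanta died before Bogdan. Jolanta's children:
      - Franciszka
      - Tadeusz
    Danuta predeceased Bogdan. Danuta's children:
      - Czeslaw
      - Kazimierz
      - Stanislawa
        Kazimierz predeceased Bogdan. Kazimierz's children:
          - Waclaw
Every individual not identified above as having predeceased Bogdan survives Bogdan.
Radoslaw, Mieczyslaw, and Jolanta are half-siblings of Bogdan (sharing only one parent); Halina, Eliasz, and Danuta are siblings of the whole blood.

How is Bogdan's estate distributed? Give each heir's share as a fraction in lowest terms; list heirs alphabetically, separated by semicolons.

No spouse, descendants, or parent survives, so the estate passes to Bogdan's siblings per stirpes.
Half-blood siblings count for one-half the weight of whole-blood siblings at the initial division.
Dividing 1 in proportion to weights (total weight 9/2): Halina (weight 1) → 2/9; Radoslaw (weight 1/2) → 1/9; Mieczyslaw (weight 1/2) → 1/9; Eliasz (weight 1) → 2/9; Jolanta (weight 1/2) → 1/9; Danuta (weight 1) → 2/9.
Halina is living and takes 2/9.
Radoslaw is living and takes 1/9.
Mieczyslaw is living and takes 1/9.
Eliasz is living and takes 2/9.
Jolanta predeceased; the 1/9 allotted to Jolanta's branch passes to Jolanta's issue by representation.
The 1/9 is divided into 2 equal shares of 1/18 among Franciszka, Tadeusz.
Franciszka is living and takes 1/18.
Tadeusz is living and takes 1/18.
Danuta predeceased; the 2/9 allotted to Danuta's branch passes to Danuta's issue by representation.
The 2/9 is divided into 3 equal shares of 2/27 among Czeslaw, Kazimierz, Stanislawa.
Czeslaw is living and takes 2/27.
Kazimierz predeceased; the 2/27 allotted to Kazimierz's branch passes to Kazimierz's issue by representation.
Waclaw is the sole taker at this level and receives the full 2/27.
Stanislawa is living and takes 2/27.

Czeslaw 2/27; Eliasz 2/9; Franciszka 1/18; Halina 2/9; Mieczyslaw 1/9; Radoslaw 1/9; Stanislawa 2/27; Tadeusz 1/18; Waclaw 2/27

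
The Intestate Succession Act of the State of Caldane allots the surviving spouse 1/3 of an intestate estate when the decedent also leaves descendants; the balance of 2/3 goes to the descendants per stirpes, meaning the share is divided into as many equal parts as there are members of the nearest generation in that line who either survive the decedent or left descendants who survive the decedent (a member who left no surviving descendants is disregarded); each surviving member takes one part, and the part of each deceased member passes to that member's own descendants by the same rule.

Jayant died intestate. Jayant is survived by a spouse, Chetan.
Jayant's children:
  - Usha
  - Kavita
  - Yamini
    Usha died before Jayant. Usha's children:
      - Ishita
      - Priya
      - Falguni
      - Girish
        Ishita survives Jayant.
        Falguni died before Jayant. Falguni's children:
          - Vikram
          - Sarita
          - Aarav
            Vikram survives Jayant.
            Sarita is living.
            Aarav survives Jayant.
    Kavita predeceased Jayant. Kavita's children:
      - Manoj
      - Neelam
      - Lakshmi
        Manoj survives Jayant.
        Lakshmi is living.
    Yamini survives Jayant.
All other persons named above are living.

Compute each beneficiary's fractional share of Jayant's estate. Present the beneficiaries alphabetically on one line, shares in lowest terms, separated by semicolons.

Aarav 1/54; Chetan 1/3; Girish 1/18; Ishita 1/18; Lakshmi 2/27; Manoj 2/27; Neelam 2/27; Priya 1/18; Sarita 1/54; Vikram 1/54; Yamini 2/9

Chetan, as surviving spouse, takes 1/3.
The remaining 2/3 passes to Jayant's descendants per stirpes.
The 2/3 is divided into 3 equal shares of 2/9 among Usha, Kavita, Yamini.
Usha predeceased; the 2/9 allotted to Usha's branch passes to Usha's issue by representation.
The 2/9 is divided into 4 equal shares of 1/18 among Ishita, Priya, Falguni, Girish.
Ishita is living and takes 1/18.
Priya is living and takes 1/18.
Falguni predeceased; the 1/18 allotted to Falguni's branch passes to Falguni's issue by representation.
The 1/18 is divided into 3 equal shares of 1/54 among Vikram, Sarita, Aarav.
Vikram is living and takes 1/54.
Sarita is living and takes 1/54.
Aarav is living and takes 1/54.
Girish is living and takes 1/18.
Kavita predeceased; the 2/9 allotted to Kavita's branch passes to Kavita's issue by representation.
The 2/9 is divided into 3 equal shares of 2/27 among Manoj, Neelam, Lakshmi.
Manoj is living and takes 2/27.
Neelam is living and takes 2/27.
Lakshmi is living and takes 2/27.
Yamini is living and takes 2/9.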